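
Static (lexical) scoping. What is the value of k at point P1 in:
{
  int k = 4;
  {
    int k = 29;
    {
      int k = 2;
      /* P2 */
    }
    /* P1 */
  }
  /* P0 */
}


k declared in the same block as P1
k = 29


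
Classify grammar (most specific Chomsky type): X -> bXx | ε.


Single nonterminal LHS, but b^n x^n is not regular
Classification: Type 2 (Context-Free)


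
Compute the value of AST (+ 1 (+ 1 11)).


Evaluate inner: (+ 1 11) = 12
Evaluate root: (+ 1 12) = 13
Result: 13


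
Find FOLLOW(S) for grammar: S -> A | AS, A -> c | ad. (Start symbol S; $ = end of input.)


$ ∈ FOLLOW(S). For each A -> αBβ: add FIRST(β)\{ε} to FOLLOW(B); if β nullable, add FOLLOW(A).
FOLLOW(S) = {$}


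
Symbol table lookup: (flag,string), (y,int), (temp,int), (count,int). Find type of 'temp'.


Lookup 'temp' → type int


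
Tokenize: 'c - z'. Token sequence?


Scan left to right, longest-match per lexeme
Tokens: ID(c), OP(-), ID(z)


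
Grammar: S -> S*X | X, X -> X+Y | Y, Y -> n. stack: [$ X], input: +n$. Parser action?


shift '+' to continue X -> X+Y
Action: shift


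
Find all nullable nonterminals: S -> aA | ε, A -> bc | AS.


A nonterminal is nullable iff some alternative derives ε (directly, or every symbol in it is nullable)
Nullable: {S}


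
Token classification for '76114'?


Pattern: digits only
Type: INTEGER_LITERAL


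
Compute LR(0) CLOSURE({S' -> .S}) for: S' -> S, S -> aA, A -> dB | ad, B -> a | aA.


Start: S' -> .S
For each item with dot before a nonterminal B, add B -> .γ for every B-production
Closure: [S' -> .S, S -> .aA]


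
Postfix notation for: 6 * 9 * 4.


Left to right (same or higher precedence on left)
Postfix: 6 9 * 4 *


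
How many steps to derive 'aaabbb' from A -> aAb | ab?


Derivation: A => aAb => aaAbb => aaabbb
Steps: 3


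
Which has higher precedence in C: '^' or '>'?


'>' is relational (level 7); '^' is bitwise XOR (level 4)
Higher level binds tighter
'>' has higher precedence than '^'


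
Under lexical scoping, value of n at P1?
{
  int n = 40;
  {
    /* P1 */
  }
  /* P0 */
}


P1's block does not declare n; resolves to the enclosing declaration at depth 0
n = 40


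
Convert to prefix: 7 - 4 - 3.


left-to-right (same/higher precedence on left): tree is (- (- 7 4) 3)
Prefix: - - 7 4 3


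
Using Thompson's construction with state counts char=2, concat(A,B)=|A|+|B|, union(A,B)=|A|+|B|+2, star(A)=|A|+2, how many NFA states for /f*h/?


Syntax tree has 2 char leaf(s), 0 union(s), 1 star(s)
chars contribute 2×2 = 4; each union adds +2; each star adds +2
Total: 4 + 0 + 2 = 6 states


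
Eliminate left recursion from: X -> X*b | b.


Left-recursive alternatives: X*b; non-recursive: b
Introduce X': X -> bX', X' -> *bX' | ε


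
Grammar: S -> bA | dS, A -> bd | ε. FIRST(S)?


Per alternative of S: FIRST(bA) = {b}; FIRST(dS) = {d}
FIRST(S) = {b, d}


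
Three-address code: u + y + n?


Break into single-operator statements:
t1 = u + y
t2 = t1 + n


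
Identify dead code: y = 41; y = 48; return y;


first assignment to y is overwritten before any read
Dead: 'y = 41'


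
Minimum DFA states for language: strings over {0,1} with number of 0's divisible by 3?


Track (count of 0) mod 3: states 0..2, accept at 0
Minimal DFA: 3 states


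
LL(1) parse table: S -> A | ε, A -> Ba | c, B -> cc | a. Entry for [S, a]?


For [S, a]: 'a' ∈ FIRST(A)
Entry: S -> A


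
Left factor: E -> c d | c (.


Common prefix: 'c'
Factored: E -> c E', E' -> d | (


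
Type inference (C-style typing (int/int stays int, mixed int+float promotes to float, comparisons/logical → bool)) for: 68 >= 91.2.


Operand types: int >= float
Rule: comparison yields bool
Result type: bool


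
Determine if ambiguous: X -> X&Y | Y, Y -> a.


precedence layered via separate nonterminal Y: deterministic
Unambiguous


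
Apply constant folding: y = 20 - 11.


20 - 11 = 9 at compile time
Optimized: y = 9


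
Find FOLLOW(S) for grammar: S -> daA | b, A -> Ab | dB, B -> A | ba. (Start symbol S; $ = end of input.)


$ ∈ FOLLOW(S). For each A -> αBβ: add FIRST(β)\{ε} to FOLLOW(B); if β nullable, add FOLLOW(A).
FOLLOW(S) = {$}


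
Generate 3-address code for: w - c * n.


Break into single-operator statements:
t1 = c * n
t2 = w - t1


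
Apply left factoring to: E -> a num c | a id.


Common prefix: 'a'
Factored: E -> a E', E' -> num c | id


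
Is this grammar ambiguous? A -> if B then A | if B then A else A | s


dangling else: 'if B then if B then s else s' parses two ways
Ambiguous


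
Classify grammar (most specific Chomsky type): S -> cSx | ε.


Single nonterminal LHS, but c^n x^n is not regular
Classification: Type 2 (Context-Free)


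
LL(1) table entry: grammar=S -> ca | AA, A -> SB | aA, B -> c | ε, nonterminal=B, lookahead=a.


For [B, a]: ε is nullable and 'a' ∈ FOLLOW(B)
Entry: B -> ε


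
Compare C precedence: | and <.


'<' is relational (level 7); '|' is bitwise OR (level 3)
Higher level binds tighter
'<' has higher precedence than '|'


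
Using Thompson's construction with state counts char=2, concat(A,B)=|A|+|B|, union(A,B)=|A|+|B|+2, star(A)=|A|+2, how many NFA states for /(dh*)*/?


Syntax tree has 2 char leaf(s), 0 union(s), 2 star(s)
chars contribute 2×2 = 4; each union adds +2; each star adds +2
Total: 4 + 0 + 4 = 8 states


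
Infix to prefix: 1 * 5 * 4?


left-to-right (same/higher precedence on left): tree is (* (* 1 5) 4)
Prefix: * * 1 5 4


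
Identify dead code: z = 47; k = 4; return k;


z is assigned but never read
Dead: 'z = 47'


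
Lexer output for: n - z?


Scan left to right, longest-match per lexeme
Tokens: ID(n), OP(-), ID(z)


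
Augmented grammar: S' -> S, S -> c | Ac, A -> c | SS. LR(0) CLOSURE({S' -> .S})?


Start: S' -> .S
For each item with dot before a nonterminal B, add B -> .γ for every B-production
Closure: [S' -> .S, S -> .c, S -> .Ac, A -> .c, A -> .SS]


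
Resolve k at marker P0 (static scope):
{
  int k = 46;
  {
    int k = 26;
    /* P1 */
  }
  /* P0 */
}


k declared in the same block as P0
k = 46


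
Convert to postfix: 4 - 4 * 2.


* has higher precedence, evaluate 4*2 first
Postfix: 4 4 2 * -


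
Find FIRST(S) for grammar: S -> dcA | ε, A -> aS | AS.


Per alternative of S: FIRST(dcA) = {d}; FIRST(ε) = {ε}
FIRST(S) = {d, ε}


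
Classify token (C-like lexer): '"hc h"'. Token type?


Pattern: double-quoted sequence
Type: STRING_LITERAL


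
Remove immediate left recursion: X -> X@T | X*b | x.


Left-recursive alternatives: X@T, X*b; non-recursive: x
Introduce X': X -> xX', X' -> @TX' | *bX' | ε


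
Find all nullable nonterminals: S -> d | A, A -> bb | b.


A nonterminal is nullable iff some alternative derives ε (directly, or every symbol in it is nullable)
Nullable: {}


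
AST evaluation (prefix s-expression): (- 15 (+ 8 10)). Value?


Evaluate inner: (+ 8 10) = 18
Evaluate root: (- 15 18) = -3
Result: -3


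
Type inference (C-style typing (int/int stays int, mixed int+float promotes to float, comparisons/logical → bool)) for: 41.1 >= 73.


Operand types: float >= int
Rule: comparison yields bool
Result type: bool


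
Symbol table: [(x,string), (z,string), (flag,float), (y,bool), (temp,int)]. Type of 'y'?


Lookup 'y' → type bool


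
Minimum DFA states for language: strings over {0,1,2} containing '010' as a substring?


KMP-style automaton: 3 progress states + 1 absorbing accept = 4
Minimal DFA: 4 states


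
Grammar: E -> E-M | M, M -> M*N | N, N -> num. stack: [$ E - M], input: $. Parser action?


handle 'E-M' on top; lookahead ∈ FOLLOW(E) = {-, $}
Action: reduce (E -> E-M)


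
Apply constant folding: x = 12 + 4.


12 + 4 = 16 at compile time
Optimized: x = 16


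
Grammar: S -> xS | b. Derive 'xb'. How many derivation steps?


Derivation: S => xS => xb
Steps: 2


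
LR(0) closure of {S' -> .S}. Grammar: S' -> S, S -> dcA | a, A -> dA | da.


Start: S' -> .S
For each item with dot before a nonterminal B, add B -> .γ for every B-production
Closure: [S' -> .S, S -> .dcA, S -> .a]


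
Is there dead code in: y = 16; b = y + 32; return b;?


y is read by b's definition; b is returned
No dead code


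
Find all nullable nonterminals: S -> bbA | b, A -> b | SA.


A nonterminal is nullable iff some alternative derives ε (directly, or every symbol in it is nullable)
Nullable: {}


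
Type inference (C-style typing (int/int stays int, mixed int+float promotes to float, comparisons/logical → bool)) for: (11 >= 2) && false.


Operand types: bool && bool
Rule: logical operators take bool operands and yield bool
Result type: bool


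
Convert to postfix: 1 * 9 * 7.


Left to right (same or higher precedence on left)
Postfix: 1 9 * 7 *


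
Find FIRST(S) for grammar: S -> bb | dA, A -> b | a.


Per alternative of S: FIRST(bb) = {b}; FIRST(dA) = {d}
FIRST(S) = {b, d}


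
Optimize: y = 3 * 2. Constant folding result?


3 * 2 = 6 at compile time
Optimized: y = 6


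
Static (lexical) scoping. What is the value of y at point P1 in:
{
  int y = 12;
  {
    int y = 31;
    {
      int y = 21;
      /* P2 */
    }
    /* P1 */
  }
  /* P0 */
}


y declared in the same block as P1
y = 31


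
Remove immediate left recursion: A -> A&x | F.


Left-recursive alternatives: A&x; non-recursive: F
Introduce A': A -> FA', A' -> &xA' | ε


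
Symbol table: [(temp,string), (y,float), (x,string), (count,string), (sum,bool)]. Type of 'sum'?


Lookup 'sum' → type bool


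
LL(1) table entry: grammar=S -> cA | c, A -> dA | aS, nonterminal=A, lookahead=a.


For [A, a]: 'a' ∈ FIRST(aS)
Entry: A -> aS


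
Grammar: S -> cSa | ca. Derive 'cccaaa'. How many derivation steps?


Derivation: S => cSa => ccSaa => cccaaa
Steps: 3


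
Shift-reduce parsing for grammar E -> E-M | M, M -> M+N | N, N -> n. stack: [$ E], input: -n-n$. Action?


shift '-' to continue E -> E-M
Action: shift


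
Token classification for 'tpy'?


Pattern: letter/underscore followed by alphanumerics, not a keyword
Type: IDENTIFIER


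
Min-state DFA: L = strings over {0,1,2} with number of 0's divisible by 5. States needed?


Track (count of 0) mod 5: states 0..4, accept at 0
Minimal DFA: 5 states


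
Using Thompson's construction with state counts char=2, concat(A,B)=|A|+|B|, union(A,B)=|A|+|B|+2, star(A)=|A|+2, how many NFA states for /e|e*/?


Syntax tree has 2 char leaf(s), 1 union(s), 1 star(s)
chars contribute 2×2 = 4; each union adds +2; each star adds +2
Total: 4 + 2 + 2 = 8 states


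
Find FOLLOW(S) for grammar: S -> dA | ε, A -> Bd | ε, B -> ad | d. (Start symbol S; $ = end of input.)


$ ∈ FOLLOW(S). For each A -> αBβ: add FIRST(β)\{ε} to FOLLOW(B); if β nullable, add FOLLOW(A).
FOLLOW(S) = {$}


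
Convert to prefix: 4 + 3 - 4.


left-to-right (same/higher precedence on left): tree is (- (+ 4 3) 4)
Prefix: - + 4 3 4


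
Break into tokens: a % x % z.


Scan left to right, longest-match per lexeme
Tokens: ID(a), OP(%), ID(x), OP(%), ID(z)


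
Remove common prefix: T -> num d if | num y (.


Common prefix: 'num'
Factored: T -> num T', T' -> d if | y (


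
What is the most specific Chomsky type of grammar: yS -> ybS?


LHS has context (more than one symbol) and |LHS| ≤ |RHS|
Classification: Type 1 (Context-Sensitive)


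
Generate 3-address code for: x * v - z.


Break into single-operator statements:
t1 = x * v
t2 = t1 - z


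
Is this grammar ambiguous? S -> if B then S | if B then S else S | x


dangling else: 'if B then if B then x else x' parses two ways
Ambiguous


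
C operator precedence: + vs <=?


'+' is additive (level 9); '<=' is relational (level 7)
Higher level binds tighter
'+' has higher precedence than '<='


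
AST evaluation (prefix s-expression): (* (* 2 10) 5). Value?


Evaluate inner: (* 2 10) = 20
Evaluate root: (* 20 5) = 100
Result: 100


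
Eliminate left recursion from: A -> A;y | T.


Left-recursive alternatives: A;y; non-recursive: T
Introduce A': A -> TA', A' -> ;yA' | ε


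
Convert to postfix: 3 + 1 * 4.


* has higher precedence, evaluate 1*4 first
Postfix: 3 1 4 * +


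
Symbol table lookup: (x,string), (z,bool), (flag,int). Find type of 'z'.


Lookup 'z' → type bool


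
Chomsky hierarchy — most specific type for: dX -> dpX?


LHS has context (more than one symbol) and |LHS| ≤ |RHS|
Classification: Type 1 (Context-Sensitive)


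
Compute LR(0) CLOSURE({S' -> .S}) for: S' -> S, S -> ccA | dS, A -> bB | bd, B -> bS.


Start: S' -> .S
For each item with dot before a nonterminal B, add B -> .γ for every B-production
Closure: [S' -> .S, S -> .ccA, S -> .dS]


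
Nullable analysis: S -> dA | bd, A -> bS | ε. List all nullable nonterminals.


A nonterminal is nullable iff some alternative derives ε (directly, or every symbol in it is nullable)
Nullable: {A}


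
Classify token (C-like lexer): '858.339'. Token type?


Pattern: digits with a decimal point
Type: FLOAT_LITERAL


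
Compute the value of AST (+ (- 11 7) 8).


Evaluate inner: (- 11 7) = 4
Evaluate root: (+ 4 8) = 12
Result: 12


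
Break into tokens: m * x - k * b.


Scan left to right, longest-match per lexeme
Tokens: ID(m), OP(*), ID(x), OP(-), ID(k), OP(*), ID(b)


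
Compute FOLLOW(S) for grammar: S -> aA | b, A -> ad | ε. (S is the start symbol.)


$ ∈ FOLLOW(S). For each A -> αBβ: add FIRST(β)\{ε} to FOLLOW(B); if β nullable, add FOLLOW(A).
FOLLOW(S) = {$}


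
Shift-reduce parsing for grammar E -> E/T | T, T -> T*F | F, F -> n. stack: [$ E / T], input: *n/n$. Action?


'*' can extend T; shift to build T -> T*F
Action: shift


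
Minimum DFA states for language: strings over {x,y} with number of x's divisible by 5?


Track (count of x) mod 5: states 0..4, accept at 0
Minimal DFA: 5 states


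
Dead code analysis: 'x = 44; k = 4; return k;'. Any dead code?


x is assigned but never read
Dead: 'x = 44'


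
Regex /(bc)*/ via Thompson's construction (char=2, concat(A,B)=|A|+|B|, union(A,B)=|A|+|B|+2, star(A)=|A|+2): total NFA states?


Syntax tree has 2 char leaf(s), 0 union(s), 1 star(s)
chars contribute 2×2 = 4; each union adds +2; each star adds +2
Total: 4 + 0 + 2 = 6 states


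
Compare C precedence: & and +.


'+' is additive (level 9); '&' is bitwise AND (level 5)
Higher level binds tighter
'+' has higher precedence than '&'


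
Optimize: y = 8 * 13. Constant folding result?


8 * 13 = 104 at compile time
Optimized: y = 104


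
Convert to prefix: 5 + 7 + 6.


left-to-right (same/higher precedence on left): tree is (+ (+ 5 7) 6)
Prefix: + + 5 7 6


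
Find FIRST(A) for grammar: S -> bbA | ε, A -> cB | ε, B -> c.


Per alternative of A: FIRST(cB) = {c}; FIRST(ε) = {ε}
FIRST(A) = {c, ε}


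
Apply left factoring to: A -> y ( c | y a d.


Common prefix: 'y'
Factored: A -> y A', A' -> ( c | a d


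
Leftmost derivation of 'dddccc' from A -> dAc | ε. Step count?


Derivation: A => dAc => ddAcc => dddAccc => dddccc
Steps: 4


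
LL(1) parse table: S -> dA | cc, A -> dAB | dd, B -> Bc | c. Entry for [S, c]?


For [S, c]: 'c' ∈ FIRST(cc)
Entry: S -> cc


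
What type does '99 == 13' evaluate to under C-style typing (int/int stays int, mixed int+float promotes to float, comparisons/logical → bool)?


Operand types: int == int
Rule: comparison yields bool
Result type: bool


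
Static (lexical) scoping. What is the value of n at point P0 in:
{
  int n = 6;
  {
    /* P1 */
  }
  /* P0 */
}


n declared in the same block as P0
n = 6


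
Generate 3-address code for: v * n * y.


Break into single-operator statements:
t1 = v * n
t2 = t1 * y


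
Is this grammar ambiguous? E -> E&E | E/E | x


'x&x/x' has two parse trees (no precedence encoded between & and /)
Ambiguous


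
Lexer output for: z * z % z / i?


Scan left to right, longest-match per lexeme
Tokens: ID(z), OP(*), ID(z), OP(%), ID(z), OP(/), ID(i)


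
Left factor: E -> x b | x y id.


Common prefix: 'x'
Factored: E -> x E', E' -> b | y id


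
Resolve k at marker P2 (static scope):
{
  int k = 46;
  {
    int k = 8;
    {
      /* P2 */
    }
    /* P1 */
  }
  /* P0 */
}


P2's block does not declare k; resolves to the enclosing declaration at depth 1
k = 8


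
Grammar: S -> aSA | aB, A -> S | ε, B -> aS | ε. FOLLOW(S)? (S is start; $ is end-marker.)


$ ∈ FOLLOW(S). For each A -> αBβ: add FIRST(β)\{ε} to FOLLOW(B); if β nullable, add FOLLOW(A).
FOLLOW(S) = {$, a}


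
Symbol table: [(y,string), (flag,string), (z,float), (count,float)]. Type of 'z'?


Lookup 'z' → type float


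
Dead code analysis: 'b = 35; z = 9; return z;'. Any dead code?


b is assigned but never read
Dead: 'b = 35'


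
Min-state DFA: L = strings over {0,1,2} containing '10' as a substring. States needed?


KMP-style automaton: 2 progress states + 1 absorbing accept = 3
Minimal DFA: 3 states


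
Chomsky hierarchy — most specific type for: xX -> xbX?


LHS has context (more than one symbol) and |LHS| ≤ |RHS|
Classification: Type 1 (Context-Sensitive)


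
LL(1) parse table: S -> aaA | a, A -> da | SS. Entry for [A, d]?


For [A, d]: 'd' ∈ FIRST(da)
Entry: A -> da


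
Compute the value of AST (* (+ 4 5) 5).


Evaluate inner: (+ 4 5) = 9
Evaluate root: (* 9 5) = 45
Result: 45


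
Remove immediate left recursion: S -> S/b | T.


Left-recursive alternatives: S/b; non-recursive: T
Introduce S': S -> TS', S' -> /bS' | ε


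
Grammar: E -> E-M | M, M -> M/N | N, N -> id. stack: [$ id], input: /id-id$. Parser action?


'id' on top is the handle for N -> id
Action: reduce (N -> id)


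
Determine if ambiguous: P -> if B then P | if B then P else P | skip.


dangling else: 'if B then if B then skip else skip' parses two ways
Ambiguous


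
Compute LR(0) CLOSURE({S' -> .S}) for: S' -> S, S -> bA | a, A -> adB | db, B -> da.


Start: S' -> .S
For each item with dot before a nonterminal B, add B -> .γ for every B-production
Closure: [S' -> .S, S -> .bA, S -> .a]


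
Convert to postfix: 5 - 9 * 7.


* has higher precedence, evaluate 9*7 first
Postfix: 5 9 7 * -


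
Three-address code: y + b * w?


Break into single-operator statements:
t1 = b * w
t2 = y + t1


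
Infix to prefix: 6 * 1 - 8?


left-to-right (same/higher precedence on left): tree is (- (* 6 1) 8)
Prefix: - * 6 1 8


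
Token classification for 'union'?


Pattern: reserved word
Type: KEYWORD


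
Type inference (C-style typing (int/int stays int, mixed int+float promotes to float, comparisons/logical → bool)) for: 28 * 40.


Operand types: int * int
Rule: mixed int/float promotes to float; int/int stays int
Result type: int


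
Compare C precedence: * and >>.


'*' is multiplicative (level 10); '>>' is shift (level 8)
Higher level binds tighter
'*' has higher precedence than '>>'


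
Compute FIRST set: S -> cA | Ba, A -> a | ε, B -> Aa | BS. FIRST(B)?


Per alternative of B: FIRST(Aa) = {a}; FIRST(BS) = {a}
FIRST(B) = {a}


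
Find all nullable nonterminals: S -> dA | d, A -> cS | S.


A nonterminal is nullable iff some alternative derives ε (directly, or every symbol in it is nullable)
Nullable: {}


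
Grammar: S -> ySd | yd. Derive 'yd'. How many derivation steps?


Derivation: S => yd
Steps: 1


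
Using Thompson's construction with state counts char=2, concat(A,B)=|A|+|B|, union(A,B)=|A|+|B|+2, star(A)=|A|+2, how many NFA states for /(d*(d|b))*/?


Syntax tree has 3 char leaf(s), 1 union(s), 2 star(s)
chars contribute 3×2 = 6; each union adds +2; each star adds +2
Total: 6 + 2 + 4 = 12 states


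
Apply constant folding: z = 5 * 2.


5 * 2 = 10 at compile time
Optimized: z = 10


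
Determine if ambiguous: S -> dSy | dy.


balanced d^n…y^n: each string has a unique parse
Unambiguous


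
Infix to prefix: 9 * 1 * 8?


left-to-right (same/higher precedence on left): tree is (* (* 9 1) 8)
Prefix: * * 9 1 8


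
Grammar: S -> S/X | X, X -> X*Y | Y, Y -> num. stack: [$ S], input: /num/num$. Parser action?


shift '/' to continue S -> S/X
Action: shift


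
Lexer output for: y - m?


Scan left to right, longest-match per lexeme
Tokens: ID(y), OP(-), ID(m)


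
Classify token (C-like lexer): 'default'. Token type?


Pattern: reserved word
Type: KEYWORD


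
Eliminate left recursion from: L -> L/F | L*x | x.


Left-recursive alternatives: L/F, L*x; non-recursive: x
Introduce L': L -> xL', L' -> /FL' | *xL' | ε


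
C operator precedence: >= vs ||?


'>=' is relational (level 7); '||' is logical OR (level 1)
Higher level binds tighter
'>=' has higher precedence than '||'


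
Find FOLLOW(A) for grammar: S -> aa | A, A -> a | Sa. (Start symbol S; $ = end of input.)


$ ∈ FOLLOW(S). For each A -> αBβ: add FIRST(β)\{ε} to FOLLOW(B); if β nullable, add FOLLOW(A).
FOLLOW(A) = {$, a}


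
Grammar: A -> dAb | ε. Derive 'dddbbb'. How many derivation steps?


Derivation: A => dAb => ddAbb => dddAbbb => dddbbb
Steps: 4


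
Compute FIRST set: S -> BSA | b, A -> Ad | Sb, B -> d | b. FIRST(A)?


Per alternative of A: FIRST(Ad) = {b, d}; FIRST(Sb) = {b, d}
FIRST(A) = {b, d}


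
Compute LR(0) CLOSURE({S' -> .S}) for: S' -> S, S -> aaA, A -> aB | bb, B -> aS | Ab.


Start: S' -> .S
For each item with dot before a nonterminal B, add B -> .γ for every B-production
Closure: [S' -> .S, S -> .aaA]


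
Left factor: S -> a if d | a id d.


Common prefix: 'a'
Factored: S -> a S', S' -> if d | id d


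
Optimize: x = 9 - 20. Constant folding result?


9 - 20 = -11 at compile time
Optimized: x = -11


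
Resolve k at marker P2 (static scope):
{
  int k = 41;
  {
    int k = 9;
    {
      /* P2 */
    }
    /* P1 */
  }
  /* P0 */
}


P2's block does not declare k; resolves to the enclosing declaration at depth 1
k = 9


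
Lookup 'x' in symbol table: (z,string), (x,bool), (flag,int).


Lookup 'x' → type bool


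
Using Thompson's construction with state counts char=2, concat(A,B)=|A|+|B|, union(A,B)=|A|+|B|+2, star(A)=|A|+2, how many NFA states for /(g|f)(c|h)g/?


Syntax tree has 5 char leaf(s), 2 union(s), 0 star(s)
chars contribute 5×2 = 10; each union adds +2; each star adds +2
Total: 10 + 4 + 0 = 14 states


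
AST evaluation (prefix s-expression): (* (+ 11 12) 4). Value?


Evaluate inner: (+ 11 12) = 23
Evaluate root: (* 23 4) = 92
Result: 92


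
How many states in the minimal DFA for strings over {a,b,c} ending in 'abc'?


Track the longest suffix of input matching a prefix of 'abc': 4 classes (prefixes of length 0..3)
Minimal DFA: 4 states


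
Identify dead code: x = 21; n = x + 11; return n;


x is read by n's definition; n is returned
No dead code


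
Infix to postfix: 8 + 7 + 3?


Left to right (same or higher precedence on left)
Postfix: 8 7 + 3 +


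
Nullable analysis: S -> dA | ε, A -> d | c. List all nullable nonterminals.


A nonterminal is nullable iff some alternative derives ε (directly, or every symbol in it is nullable)
Nullable: {S}


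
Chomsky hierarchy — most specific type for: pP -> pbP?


LHS has context (more than one symbol) and |LHS| ≤ |RHS|
Classification: Type 1 (Context-Sensitive)


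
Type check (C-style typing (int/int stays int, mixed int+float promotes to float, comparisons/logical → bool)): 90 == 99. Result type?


Operand types: int == int
Rule: comparison yields bool
Result type: bool


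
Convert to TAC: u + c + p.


Break into single-operator statements:
t1 = u + c
t2 = t1 + p


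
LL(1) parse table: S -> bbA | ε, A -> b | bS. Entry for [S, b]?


For [S, b]: 'b' ∈ FIRST(bbA)
Entry: S -> bbA


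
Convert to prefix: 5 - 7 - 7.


left-to-right (same/higher precedence on left): tree is (- (- 5 7) 7)
Prefix: - - 5 7 7


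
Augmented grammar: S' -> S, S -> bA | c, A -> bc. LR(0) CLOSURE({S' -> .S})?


Start: S' -> .S
For each item with dot before a nonterminal B, add B -> .γ for every B-production
Closure: [S' -> .S, S -> .bA, S -> .c]


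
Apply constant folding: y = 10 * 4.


10 * 4 = 40 at compile time
Optimized: y = 40


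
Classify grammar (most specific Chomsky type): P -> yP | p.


Right-linear: every RHS is a terminal or a terminal followed by one nonterminal
Classification: Type 3 (Regular)


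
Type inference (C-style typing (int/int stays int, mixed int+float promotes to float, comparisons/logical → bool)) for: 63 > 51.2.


Operand types: int > float
Rule: comparison yields bool
Result type: bool


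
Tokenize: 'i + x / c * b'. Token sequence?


Scan left to right, longest-match per lexeme
Tokens: ID(i), OP(+), ID(x), OP(/), ID(c), OP(*), ID(b)


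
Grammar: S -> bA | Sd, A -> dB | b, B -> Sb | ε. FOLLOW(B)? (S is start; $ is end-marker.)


$ ∈ FOLLOW(S). For each A -> αBβ: add FIRST(β)\{ε} to FOLLOW(B); if β nullable, add FOLLOW(A).
FOLLOW(B) = {$, b, d}


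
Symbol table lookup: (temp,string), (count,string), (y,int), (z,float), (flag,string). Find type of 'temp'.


Lookup 'temp' → type string


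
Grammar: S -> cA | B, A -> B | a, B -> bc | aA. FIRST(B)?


Per alternative of B: FIRST(bc) = {b}; FIRST(aA) = {a}
FIRST(B) = {a, b}


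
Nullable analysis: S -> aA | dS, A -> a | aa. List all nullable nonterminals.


A nonterminal is nullable iff some alternative derives ε (directly, or every symbol in it is nullable)
Nullable: {}


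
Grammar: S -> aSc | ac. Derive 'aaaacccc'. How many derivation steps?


Derivation: S => aSc => aaScc => aaaSccc => aaaacccc
Steps: 4


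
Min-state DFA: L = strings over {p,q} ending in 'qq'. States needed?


Track the longest suffix of input matching a prefix of 'qq': 3 classes (prefixes of length 0..2)
Minimal DFA: 3 states


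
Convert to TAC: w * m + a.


Break into single-operator statements:
t1 = w * m
t2 = t1 + a


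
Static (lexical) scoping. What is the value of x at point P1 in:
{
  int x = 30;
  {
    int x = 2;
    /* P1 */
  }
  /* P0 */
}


x declared in the same block as P1
x = 2


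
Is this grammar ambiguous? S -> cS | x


right-linear, alternatives start with distinct terminals 'c' vs 'x': unique leftmost derivation
Unambiguous


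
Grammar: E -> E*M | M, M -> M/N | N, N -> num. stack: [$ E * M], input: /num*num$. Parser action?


'/' can extend M; shift to build M -> M/N
Action: shift


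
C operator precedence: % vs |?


'%' is multiplicative (level 10); '|' is bitwise OR (level 3)
Higher level binds tighter
'%' has higher precedence than '|'


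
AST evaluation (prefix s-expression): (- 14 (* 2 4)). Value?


Evaluate inner: (* 2 4) = 8
Evaluate root: (- 14 8) = 6
Result: 6


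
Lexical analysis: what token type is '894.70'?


Pattern: digits with a decimal point
Type: FLOAT_LITERAL


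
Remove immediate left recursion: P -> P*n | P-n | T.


Left-recursive alternatives: P*n, P-n; non-recursive: T
Introduce P': P -> TP', P' -> *nP' | -nP' | ε


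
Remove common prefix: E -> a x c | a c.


Common prefix: 'a'
Factored: E -> a E', E' -> x c | c


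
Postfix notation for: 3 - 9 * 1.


* has higher precedence, evaluate 9*1 first
Postfix: 3 9 1 * -


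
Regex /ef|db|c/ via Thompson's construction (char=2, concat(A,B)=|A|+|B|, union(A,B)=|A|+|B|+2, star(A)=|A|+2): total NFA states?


Syntax tree has 5 char leaf(s), 2 union(s), 0 star(s)
chars contribute 5×2 = 10; each union adds +2; each star adds +2
Total: 10 + 4 + 0 = 14 states


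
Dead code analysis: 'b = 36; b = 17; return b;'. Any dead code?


first assignment to b is overwritten before any read
Dead: 'b = 36'


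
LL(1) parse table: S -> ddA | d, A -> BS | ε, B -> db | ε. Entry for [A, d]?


For [A, d]: 'd' ∈ FIRST(BS)
Entry: A -> BS


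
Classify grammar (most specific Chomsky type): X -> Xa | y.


Left-linear: every RHS is a terminal or one nonterminal followed by a terminal
Classification: Type 3 (Regular)


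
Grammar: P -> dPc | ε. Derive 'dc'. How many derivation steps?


Derivation: P => dPc => dc
Steps: 2


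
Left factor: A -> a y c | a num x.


Common prefix: 'a'
Factored: A -> a A', A' -> y c | num x


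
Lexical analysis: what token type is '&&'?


Pattern: operator symbol
Type: OPERATOR


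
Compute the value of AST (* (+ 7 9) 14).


Evaluate inner: (+ 7 9) = 16
Evaluate root: (* 16 14) = 224
Result: 224


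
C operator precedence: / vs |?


'/' is multiplicative (level 10); '|' is bitwise OR (level 3)
Higher level binds tighter
'/' has higher precedence than '|'


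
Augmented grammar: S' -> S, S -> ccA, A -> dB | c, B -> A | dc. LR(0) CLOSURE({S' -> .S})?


Start: S' -> .S
For each item with dot before a nonterminal B, add B -> .γ for every B-production
Closure: [S' -> .S, S -> .ccA]


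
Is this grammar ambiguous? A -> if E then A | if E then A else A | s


dangling else: 'if E then if E then s else s' parses two ways
Ambiguous


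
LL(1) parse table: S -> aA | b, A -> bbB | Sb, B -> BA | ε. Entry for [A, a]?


For [A, a]: 'a' ∈ FIRST(Sb)
Entry: A -> Sb


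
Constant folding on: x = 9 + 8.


9 + 8 = 17 at compile time
Optimized: x = 17


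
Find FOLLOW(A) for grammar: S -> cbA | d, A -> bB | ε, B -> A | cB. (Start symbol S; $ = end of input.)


$ ∈ FOLLOW(S). For each A -> αBβ: add FIRST(β)\{ε} to FOLLOW(B); if β nullable, add FOLLOW(A).
FOLLOW(A) = {$}


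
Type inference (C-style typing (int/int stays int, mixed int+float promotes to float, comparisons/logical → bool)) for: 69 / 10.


Operand types: int / int
Rule: mixed int/float promotes to float; int/int stays int
Result type: int


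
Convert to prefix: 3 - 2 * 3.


'*' binds tighter: tree is (- 3 (* 2 3))
Prefix: - 3 * 2 3


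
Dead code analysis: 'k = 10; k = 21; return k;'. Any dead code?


first assignment to k is overwritten before any read
Dead: 'k = 10'


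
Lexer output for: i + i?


Scan left to right, longest-match per lexeme
Tokens: ID(i), OP(+), ID(i)


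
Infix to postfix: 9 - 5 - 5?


Left to right (same or higher precedence on left)
Postfix: 9 5 - 5 -


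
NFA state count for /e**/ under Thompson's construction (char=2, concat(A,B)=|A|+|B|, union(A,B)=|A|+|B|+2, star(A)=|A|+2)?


Syntax tree has 1 char leaf(s), 0 union(s), 2 star(s)
chars contribute 1×2 = 2; each union adds +2; each star adds +2
Total: 2 + 0 + 4 = 6 states


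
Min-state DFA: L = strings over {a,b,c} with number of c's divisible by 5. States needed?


Track (count of c) mod 5: states 0..4, accept at 0
Minimal DFA: 5 states


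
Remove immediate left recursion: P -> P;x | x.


Left-recursive alternatives: P;x; non-recursive: x
Introduce P': P -> xP', P' -> ;xP' | ε


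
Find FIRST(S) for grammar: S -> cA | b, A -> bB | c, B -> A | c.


Per alternative of S: FIRST(cA) = {c}; FIRST(b) = {b}
FIRST(S) = {b, c}


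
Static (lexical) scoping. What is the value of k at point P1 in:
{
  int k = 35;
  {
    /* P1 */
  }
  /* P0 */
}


P1's block does not declare k; resolves to the enclosing declaration at depth 0
k = 35


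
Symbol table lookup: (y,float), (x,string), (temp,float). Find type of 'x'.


Lookup 'x' → type string


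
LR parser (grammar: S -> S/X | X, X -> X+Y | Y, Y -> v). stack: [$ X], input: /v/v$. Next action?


lookahead ∉ {+} so X won't extend; reduce S -> X
Action: reduce (S -> X)


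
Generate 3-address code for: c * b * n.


Break into single-operator statements:
t1 = c * b
t2 = t1 * n


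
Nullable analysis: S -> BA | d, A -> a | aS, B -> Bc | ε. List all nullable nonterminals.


A nonterminal is nullable iff some alternative derives ε (directly, or every symbol in it is nullable)
Nullable: {B}


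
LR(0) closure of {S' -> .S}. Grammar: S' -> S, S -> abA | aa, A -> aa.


Start: S' -> .S
For each item with dot before a nonterminal B, add B -> .γ for every B-production
Closure: [S' -> .S, S -> .abA, S -> .aa]


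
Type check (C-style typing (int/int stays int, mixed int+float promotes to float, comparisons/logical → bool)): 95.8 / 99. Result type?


Operand types: float / int
Rule: mixed int/float promotes to float; int/int stays int
Result type: float


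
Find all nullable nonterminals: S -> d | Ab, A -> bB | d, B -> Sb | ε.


A nonterminal is nullable iff some alternative derives ε (directly, or every symbol in it is nullable)
Nullable: {B}


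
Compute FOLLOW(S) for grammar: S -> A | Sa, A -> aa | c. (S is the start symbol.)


$ ∈ FOLLOW(S). For each A -> αBβ: add FIRST(β)\{ε} to FOLLOW(B); if β nullable, add FOLLOW(A).
FOLLOW(S) = {$, a}


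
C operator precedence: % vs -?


'%' is multiplicative (level 10); '-' is additive (level 9)
Higher level binds tighter
'%' has higher precedence than '-'


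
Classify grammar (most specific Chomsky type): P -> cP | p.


Right-linear: every RHS is a terminal or a terminal followed by one nonterminal
Classification: Type 3 (Regular)


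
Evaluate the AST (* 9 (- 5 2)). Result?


Evaluate inner: (- 5 2) = 3
Evaluate root: (* 9 3) = 27
Result: 27


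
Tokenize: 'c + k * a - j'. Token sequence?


Scan left to right, longest-match per lexeme
Tokens: ID(c), OP(+), ID(k), OP(*), ID(a), OP(-), ID(j)


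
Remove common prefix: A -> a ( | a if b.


Common prefix: 'a'
Factored: A -> a A', A' -> ( | if b


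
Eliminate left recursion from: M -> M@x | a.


Left-recursive alternatives: M@x; non-recursive: a
Introduce M': M -> aM', M' -> @xM' | ε


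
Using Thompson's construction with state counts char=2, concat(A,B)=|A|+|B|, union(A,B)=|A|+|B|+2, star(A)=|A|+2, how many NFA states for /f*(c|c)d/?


Syntax tree has 4 char leaf(s), 1 union(s), 1 star(s)
chars contribute 4×2 = 8; each union adds +2; each star adds +2
Total: 8 + 2 + 2 = 12 states


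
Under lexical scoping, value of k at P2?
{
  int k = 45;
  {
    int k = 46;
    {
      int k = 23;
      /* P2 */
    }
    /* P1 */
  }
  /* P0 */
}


k declared in the same block as P2
k = 23


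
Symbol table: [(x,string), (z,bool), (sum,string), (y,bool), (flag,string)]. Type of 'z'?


Lookup 'z' → type bool


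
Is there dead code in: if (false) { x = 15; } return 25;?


condition is constant false, so the whole block is unreachable
Dead: 'if (false) { x = 15; }'


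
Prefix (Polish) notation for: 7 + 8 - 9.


left-to-right (same/higher precedence on left): tree is (- (+ 7 8) 9)
Prefix: - + 7 8 9


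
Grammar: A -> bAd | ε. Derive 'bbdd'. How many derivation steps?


Derivation: A => bAd => bbAdd => bbdd
Steps: 3


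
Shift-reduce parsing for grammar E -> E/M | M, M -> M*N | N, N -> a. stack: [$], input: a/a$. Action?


no handle on stack; shift 'a'
Action: shift


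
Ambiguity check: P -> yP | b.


right-linear, alternatives start with distinct terminals 'y' vs 'b': unique leftmost derivation
Unambiguous


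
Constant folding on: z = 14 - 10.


14 - 10 = 4 at compile time
Optimized: z = 4


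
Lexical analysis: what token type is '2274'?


Pattern: digits only
Type: INTEGER_LITERAL


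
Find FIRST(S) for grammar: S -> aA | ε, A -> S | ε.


Per alternative of S: FIRST(aA) = {a}; FIRST(ε) = {ε}
FIRST(S) = {a, ε}


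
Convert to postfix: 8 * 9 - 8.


Left to right (same or higher precedence on left)
Postfix: 8 9 * 8 -


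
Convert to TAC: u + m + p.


Break into single-operator statements:
t1 = u + m
t2 = t1 + p


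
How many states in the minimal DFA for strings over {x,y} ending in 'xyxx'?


Track the longest suffix of input matching a prefix of 'xyxx': 5 classes (prefixes of length 0..4)
Minimal DFA: 5 states


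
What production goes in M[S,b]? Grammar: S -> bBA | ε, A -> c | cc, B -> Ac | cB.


For [S, b]: 'b' ∈ FIRST(bBA)
Entry: S -> bBA


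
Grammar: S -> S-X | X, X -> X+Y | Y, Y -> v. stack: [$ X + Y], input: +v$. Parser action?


handle 'X+Y' on top
Action: reduce (X -> X+Y)


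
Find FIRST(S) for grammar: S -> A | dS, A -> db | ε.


Per alternative of S: FIRST(A) = {d, ε}; FIRST(dS) = {d}
FIRST(S) = {d, ε}


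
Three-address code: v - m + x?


Break into single-operator statements:
t1 = v - m
t2 = t1 + x


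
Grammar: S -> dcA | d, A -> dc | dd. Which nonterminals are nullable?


A nonterminal is nullable iff some alternative derives ε (directly, or every symbol in it is nullable)
Nullable: {}


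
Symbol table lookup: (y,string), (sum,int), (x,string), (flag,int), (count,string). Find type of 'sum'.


Lookup 'sum' → type int


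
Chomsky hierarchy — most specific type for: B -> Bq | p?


Left-linear: every RHS is a terminal or one nonterminal followed by a terminal
Classification: Type 3 (Regular)


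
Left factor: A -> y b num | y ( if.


Common prefix: 'y'
Factored: A -> y A', A' -> b num | ( if


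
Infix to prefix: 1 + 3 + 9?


left-to-right (same/higher precedence on left): tree is (+ (+ 1 3) 9)
Prefix: + + 1 3 9


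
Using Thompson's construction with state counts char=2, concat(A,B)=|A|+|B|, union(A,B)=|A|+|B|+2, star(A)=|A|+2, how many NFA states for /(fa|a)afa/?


Syntax tree has 6 char leaf(s), 1 union(s), 0 star(s)
chars contribute 6×2 = 12; each union adds +2; each star adds +2
Total: 12 + 2 + 0 = 14 states


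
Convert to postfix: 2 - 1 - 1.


Left to right (same or higher precedence on left)
Postfix: 2 1 - 1 -


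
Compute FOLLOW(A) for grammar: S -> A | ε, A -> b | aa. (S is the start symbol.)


$ ∈ FOLLOW(S). For each A -> αBβ: add FIRST(β)\{ε} to FOLLOW(B); if β nullable, add FOLLOW(A).
FOLLOW(A) = {$}


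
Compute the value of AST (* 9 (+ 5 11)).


Evaluate inner: (+ 5 11) = 16
Evaluate root: (* 9 16) = 144
Result: 144


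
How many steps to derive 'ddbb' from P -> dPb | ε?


Derivation: P => dPb => ddPbb => ddbb
Steps: 3


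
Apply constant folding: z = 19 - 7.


19 - 7 = 12 at compile time
Optimized: z = 12


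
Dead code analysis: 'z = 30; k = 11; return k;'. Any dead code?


z is assigned but never read
Dead: 'z = 30'


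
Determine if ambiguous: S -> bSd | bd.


balanced b^n…d^n: each string has a unique parse
Unambiguous


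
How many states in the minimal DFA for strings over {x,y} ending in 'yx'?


Track the longest suffix of input matching a prefix of 'yx': 3 classes (prefixes of length 0..2)
Minimal DFA: 3 states


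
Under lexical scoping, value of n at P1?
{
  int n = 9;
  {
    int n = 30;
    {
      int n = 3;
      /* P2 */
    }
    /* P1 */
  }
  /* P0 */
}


n declared in the same block as P1
n = 30


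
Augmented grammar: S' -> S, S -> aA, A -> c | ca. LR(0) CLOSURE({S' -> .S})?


Start: S' -> .S
For each item with dot before a nonterminal B, add B -> .γ for every B-production
Closure: [S' -> .S, S -> .aA]


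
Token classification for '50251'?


Pattern: digits only
Type: INTEGER_LITERAL


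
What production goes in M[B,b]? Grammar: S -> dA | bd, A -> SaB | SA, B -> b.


For [B, b]: 'b' ∈ FIRST(b)
Entry: B -> b
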